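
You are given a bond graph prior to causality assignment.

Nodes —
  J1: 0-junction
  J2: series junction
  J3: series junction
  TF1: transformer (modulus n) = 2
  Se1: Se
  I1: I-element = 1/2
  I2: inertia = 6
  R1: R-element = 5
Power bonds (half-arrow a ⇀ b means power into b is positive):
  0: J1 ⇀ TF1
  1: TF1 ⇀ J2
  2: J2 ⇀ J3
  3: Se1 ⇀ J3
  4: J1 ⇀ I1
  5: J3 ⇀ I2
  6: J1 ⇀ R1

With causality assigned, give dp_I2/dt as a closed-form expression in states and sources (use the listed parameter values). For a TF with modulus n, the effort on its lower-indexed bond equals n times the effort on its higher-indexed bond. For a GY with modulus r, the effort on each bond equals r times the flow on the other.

#3 |J3  (source Se1 imposes e)
#4 |I1  (prefer integral on I1)
#5 |I2  (I2 integral (f out))
#2 |J3  (common-f at J3 fixed by 5)
#1 |J2  (J2: bond 2 brought flow, rest push out)
#0 |TF1  (through TF1, causality passes straight; one stroke at TF1)
#6 |J1  (closing 0-jn rule on J1)

dp_I2/dt = E_Se1 - 5*p_I1 - 5*p_I2/24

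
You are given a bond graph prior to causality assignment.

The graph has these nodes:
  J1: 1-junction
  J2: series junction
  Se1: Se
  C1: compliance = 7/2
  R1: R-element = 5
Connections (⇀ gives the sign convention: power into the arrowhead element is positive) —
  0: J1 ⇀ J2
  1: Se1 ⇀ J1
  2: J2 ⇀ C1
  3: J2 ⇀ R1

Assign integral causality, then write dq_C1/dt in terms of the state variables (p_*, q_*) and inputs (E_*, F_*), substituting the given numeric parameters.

#1 |J1  (source Se1 imposes e)
#0 |J2  (closing 1-jn rule on J1)
#2 |J2  (C1 outputs effort q/C1)
#3 |R1  (J2 needs exactly one f-in)

dq_C1/dt = E_Se1/5 - 2*q_C1/35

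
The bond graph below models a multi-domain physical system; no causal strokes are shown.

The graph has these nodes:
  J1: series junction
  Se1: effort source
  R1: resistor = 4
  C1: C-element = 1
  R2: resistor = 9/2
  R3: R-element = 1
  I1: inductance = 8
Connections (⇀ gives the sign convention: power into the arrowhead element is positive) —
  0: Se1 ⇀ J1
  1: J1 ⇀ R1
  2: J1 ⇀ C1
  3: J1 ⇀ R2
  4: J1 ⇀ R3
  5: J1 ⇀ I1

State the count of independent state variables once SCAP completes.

2  (C1, I1 all integral)

bond 0 stroke at J1  (Se1 (Se) sets effort on bond)
bond 2 stroke at J1  (prefer integral on C1)
bond 5 stroke at I1  (I1 integral (f out))
bond 1 stroke at J1  (J1 flow already set via bond 5)
bond 3 stroke at J1  (1-jn J1 has f-setter on 5)
bond 4 stroke at J1  (J1 flow already set via bond 5)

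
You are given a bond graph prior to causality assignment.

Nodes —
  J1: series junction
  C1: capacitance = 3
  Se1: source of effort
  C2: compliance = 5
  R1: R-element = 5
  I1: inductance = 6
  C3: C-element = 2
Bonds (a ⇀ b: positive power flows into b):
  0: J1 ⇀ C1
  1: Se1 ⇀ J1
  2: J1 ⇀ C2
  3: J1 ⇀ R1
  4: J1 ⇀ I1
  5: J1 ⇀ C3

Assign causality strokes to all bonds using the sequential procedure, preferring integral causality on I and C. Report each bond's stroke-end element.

β0 stroke→J1
β1 stroke→J1
β2 stroke→J1
β3 stroke→J1
β4 stroke→I1
β5 stroke→J1

b1 stroke at J1  (Se1: effort source, stroke at far end)
b0 stroke at J1  (C1: C, integral causality)
b2 stroke at J1  (C2: C, integral causality)
b4 stroke at I1  (I1: I, integral causality)
b3 stroke at J1  (common-f at J1 fixed by 4)
b5 stroke at J1  (J1: bond 4 brought flow, rest push out)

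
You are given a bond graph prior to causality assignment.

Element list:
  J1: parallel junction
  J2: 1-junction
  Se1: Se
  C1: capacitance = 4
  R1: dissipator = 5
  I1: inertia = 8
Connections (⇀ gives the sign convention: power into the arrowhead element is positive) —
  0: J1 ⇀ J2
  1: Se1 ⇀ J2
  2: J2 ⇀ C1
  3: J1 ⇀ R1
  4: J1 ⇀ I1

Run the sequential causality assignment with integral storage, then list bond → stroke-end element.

b0 stroke→J1
b1 stroke→J2
b2 stroke→J2
b3 stroke→R1
b4 stroke→I1

bond 1 |J2  (Se1 fixes effort; stroke away)
bond 2 |J2  (C1 outputs effort q/C1)
bond 0 |J1  (J2: last free bond brings flow in)
bond 3 |R1  (J1 effort already set via bond 0)
bond 4 |I1  (0-jn J1 has e-setter on 0)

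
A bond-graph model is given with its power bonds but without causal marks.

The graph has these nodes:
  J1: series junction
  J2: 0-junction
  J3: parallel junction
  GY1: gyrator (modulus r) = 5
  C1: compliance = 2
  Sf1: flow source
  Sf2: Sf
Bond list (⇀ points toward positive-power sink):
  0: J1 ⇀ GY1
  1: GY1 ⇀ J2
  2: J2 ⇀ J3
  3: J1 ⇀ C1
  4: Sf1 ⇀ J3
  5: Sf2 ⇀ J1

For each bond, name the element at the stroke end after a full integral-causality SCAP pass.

b4 →Sf1  (Sf1 (Sf) sets flow on bond)
b5 →Sf2  (source Sf2 imposes f)
b0 →J1  (common-f at J1 fixed by 5)
b3 →J1  (common-f at J1 fixed by 5)
b2 →J3  (J3: last free bond brings effort in)
b1 →J2  (GY GY1: same side as bond 0)

b0 →J1
b1 →J2
b2 →J3
b3 →J1
b4 →Sf1
b5 →Sf2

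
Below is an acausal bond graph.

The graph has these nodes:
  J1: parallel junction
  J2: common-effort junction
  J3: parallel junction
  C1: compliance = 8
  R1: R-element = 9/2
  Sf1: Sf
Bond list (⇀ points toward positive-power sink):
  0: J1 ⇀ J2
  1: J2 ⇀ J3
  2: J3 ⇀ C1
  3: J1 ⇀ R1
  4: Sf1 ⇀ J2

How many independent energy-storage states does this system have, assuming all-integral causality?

#4 →Sf1  (Sf1 fixes flow; stroke at Sf1)
#2 →J3  (C1 outputs effort q/C1)
#1 →J2  (J3: bond 2 brought effort, rest push out)
#0 →J1  (common-e at J2 fixed by 1)
#3 →R1  (common-e at J1 fixed by 0)

1  (C1 all integral)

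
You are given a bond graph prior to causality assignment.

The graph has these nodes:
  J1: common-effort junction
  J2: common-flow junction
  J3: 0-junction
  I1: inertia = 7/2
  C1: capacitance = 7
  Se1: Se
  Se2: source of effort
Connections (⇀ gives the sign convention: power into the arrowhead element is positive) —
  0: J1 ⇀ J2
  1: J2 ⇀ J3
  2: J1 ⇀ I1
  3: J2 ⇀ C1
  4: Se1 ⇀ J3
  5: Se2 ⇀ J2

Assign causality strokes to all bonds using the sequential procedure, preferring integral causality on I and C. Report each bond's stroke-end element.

b4 stroke at J3  (source Se1 imposes e)
b5 stroke at J2  (Se2 fixes effort; stroke away)
b1 stroke at J2  (common-e at J3 fixed by 4)
b2 stroke at I1  (I1: I, integral causality)
b0 stroke at J1  (J1 needs exactly one e-in)
b3 stroke at J2  (1-jn J2 has f-setter on 0)

β0 |J1
β1 |J2
β2 |I1
β3 |J2
β4 |J3
β5 |J2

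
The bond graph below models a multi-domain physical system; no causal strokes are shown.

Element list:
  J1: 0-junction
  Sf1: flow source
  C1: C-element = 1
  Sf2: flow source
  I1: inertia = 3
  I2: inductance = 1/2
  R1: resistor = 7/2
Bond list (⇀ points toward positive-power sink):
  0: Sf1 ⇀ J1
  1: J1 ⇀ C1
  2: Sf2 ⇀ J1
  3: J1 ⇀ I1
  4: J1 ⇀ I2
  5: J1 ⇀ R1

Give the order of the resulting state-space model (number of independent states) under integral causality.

bond 0 stroke→Sf1  (Sf1 fixes flow; stroke at Sf1)
bond 2 stroke→Sf2  (Sf2: flow source, stroke at near end)
bond 1 stroke→J1  (C1 outputs effort q/C1)
bond 3 stroke→I1  (common-e at J1 fixed by 1)
bond 4 stroke→I2  (J1 effort already set via bond 1)
bond 5 stroke→R1  (J1: bond 1 brought effort, rest push out)

3  (C1, I1, I2 all integral)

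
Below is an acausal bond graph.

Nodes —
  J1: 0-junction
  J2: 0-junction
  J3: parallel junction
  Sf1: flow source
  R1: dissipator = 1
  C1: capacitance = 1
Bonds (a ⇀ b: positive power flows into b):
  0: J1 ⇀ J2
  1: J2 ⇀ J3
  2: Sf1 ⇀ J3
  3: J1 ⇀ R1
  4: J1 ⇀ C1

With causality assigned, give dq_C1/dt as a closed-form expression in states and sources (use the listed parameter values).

bond 2 →Sf1  (Sf1: flow source, stroke at near end)
bond 1 →J3  (J3: last free bond brings effort in)
bond 0 →J2  (closing 0-jn rule on J2)
bond 4 →J1  (C1 integral (e out))
bond 3 →R1  (J1: bond 4 brought effort, rest push out)

dq_C1/dt = F_Sf1 - q_C1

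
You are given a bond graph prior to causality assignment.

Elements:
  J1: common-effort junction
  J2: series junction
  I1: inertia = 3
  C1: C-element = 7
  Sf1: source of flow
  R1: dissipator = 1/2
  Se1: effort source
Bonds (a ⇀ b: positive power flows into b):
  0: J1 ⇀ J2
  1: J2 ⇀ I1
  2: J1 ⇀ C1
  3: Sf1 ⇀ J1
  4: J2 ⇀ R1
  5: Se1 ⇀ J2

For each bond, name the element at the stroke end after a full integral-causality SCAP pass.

bond 0 stroke→J2
bond 1 stroke→I1
bond 2 stroke→J1
bond 3 stroke→Sf1
bond 4 stroke→J2
bond 5 stroke→J2

b3 stroke at Sf1  (Sf1: flow source, stroke at near end)
b5 stroke at J2  (Se1 (Se) sets effort on bond)
b1 stroke at I1  (I1 integral (f out))
b0 stroke at J2  (J2: bond 1 brought flow, rest push out)
b4 stroke at J2  (J2: bond 1 brought flow, rest push out)
b2 stroke at J1  (J1 needs exactly one e-in)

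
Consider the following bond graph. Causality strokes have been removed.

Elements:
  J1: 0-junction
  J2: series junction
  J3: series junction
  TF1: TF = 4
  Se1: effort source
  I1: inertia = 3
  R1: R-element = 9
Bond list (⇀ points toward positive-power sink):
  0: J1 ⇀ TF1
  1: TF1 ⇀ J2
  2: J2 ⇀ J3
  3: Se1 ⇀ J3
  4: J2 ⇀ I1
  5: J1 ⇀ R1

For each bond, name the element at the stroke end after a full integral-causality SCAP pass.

#3 →J3  (source Se1 imposes e)
#2 →J2  (closing 1-jn rule on J3)
#4 →I1  (I1 integral (f out))
#1 →J2  (common-f at J2 fixed by 4)
#0 →TF1  (through TF1, causality passes straight; one stroke at TF1)
#5 →J1  (closing 0-jn rule on J1)

#0 stroke→TF1
#1 stroke→J2
#2 stroke→J2
#3 stroke→J3
#4 stroke→I1
#5 stroke→J1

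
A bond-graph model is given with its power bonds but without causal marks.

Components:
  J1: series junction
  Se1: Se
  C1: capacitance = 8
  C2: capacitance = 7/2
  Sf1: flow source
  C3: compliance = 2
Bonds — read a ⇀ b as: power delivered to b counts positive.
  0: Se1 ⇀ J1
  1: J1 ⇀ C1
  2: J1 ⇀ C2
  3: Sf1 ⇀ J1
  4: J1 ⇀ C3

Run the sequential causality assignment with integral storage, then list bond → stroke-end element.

bond 0 |J1  (source Se1 imposes e)
bond 3 |Sf1  (Sf1 fixes flow; stroke at Sf1)
bond 1 |J1  (common-f at J1 fixed by 3)
bond 2 |J1  (J1: bond 3 brought flow, rest push out)
bond 4 |J1  (J1 flow already set via bond 3)

bond 0 stroke→J1
bond 1 stroke→J1
bond 2 stroke→J1
bond 3 stroke→Sf1
bond 4 stroke→J1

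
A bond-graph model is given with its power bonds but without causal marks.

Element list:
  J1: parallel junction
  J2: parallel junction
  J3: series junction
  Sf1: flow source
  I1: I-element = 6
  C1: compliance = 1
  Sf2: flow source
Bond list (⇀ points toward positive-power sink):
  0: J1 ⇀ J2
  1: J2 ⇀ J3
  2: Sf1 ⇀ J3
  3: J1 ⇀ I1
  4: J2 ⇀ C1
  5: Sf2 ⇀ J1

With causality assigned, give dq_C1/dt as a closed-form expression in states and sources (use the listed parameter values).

dq_C1/dt = -F_Sf1 + F_Sf2 - p_I1/6

bond 2 stroke at Sf1  (Sf1 (Sf) sets flow on bond)
bond 5 stroke at Sf2  (Sf2: flow source, stroke at near end)
bond 1 stroke at J3  (J3: bond 2 brought flow, rest push out)
bond 3 stroke at I1  (prefer integral on I1)
bond 0 stroke at J1  (only one effort-in slot at J1)
bond 4 stroke at J2  (J2: last free bond brings effort in)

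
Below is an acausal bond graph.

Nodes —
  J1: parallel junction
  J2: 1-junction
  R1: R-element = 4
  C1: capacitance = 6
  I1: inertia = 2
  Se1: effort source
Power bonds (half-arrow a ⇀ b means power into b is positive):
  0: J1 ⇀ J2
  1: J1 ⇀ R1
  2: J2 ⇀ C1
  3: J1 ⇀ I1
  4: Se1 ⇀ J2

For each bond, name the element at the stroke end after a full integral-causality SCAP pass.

β4 stroke→J2  (Se1 (Se) sets effort on bond)
β2 stroke→J2  (prefer integral on C1)
β0 stroke→J1  (J2 needs exactly one f-in)
β1 stroke→R1  (common-e at J1 fixed by 0)
β3 stroke→I1  (J1: bond 0 brought effort, rest push out)

β0 stroke→J1
β1 stroke→R1
β2 stroke→J2
β3 stroke→I1
β4 stroke→J2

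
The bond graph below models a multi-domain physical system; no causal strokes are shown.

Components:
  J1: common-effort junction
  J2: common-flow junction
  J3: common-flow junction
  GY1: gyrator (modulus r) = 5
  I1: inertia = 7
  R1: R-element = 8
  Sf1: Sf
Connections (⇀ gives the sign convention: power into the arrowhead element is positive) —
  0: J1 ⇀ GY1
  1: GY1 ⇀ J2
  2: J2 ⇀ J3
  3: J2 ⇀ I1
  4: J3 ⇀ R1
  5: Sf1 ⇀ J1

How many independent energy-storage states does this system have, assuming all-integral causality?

1  (I1 all integral)

bond 5 |Sf1  (Sf1 (Sf) sets flow on bond)
bond 0 |J1  (J1 needs exactly one e-in)
bond 1 |J2  (GY GY1: same side as bond 0)
bond 3 |I1  (I1 outputs flow p/I1)
bond 2 |J2  (J2 flow already set via bond 3)
bond 4 |J3  (common-f at J3 fixed by 2)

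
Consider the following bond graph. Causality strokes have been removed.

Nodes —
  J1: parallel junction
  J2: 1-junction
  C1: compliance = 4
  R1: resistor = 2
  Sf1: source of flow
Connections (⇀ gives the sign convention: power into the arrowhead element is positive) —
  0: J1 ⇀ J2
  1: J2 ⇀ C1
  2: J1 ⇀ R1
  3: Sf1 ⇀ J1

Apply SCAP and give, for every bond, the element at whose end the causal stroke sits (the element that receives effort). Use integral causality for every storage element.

β3 |Sf1  (Sf1 (Sf) sets flow on bond)
β1 |J2  (C1: C, integral causality)
β0 |J1  (J2 needs exactly one f-in)
β2 |R1  (0-jn J1 has e-setter on 0)

bond 0 stroke→J1
bond 1 stroke→J2
bond 2 stroke→R1
bond 3 stroke→Sf1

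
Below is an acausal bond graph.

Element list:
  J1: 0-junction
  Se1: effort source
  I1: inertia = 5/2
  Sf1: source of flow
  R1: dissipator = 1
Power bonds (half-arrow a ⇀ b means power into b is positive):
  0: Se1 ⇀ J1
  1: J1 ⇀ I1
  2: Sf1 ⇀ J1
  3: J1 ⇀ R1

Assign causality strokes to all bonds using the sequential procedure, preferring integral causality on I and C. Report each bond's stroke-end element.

#0 |J1  (Se1 (Se) sets effort on bond)
#2 |Sf1  (Sf1 fixes flow; stroke at Sf1)
#1 |I1  (common-e at J1 fixed by 0)
#3 |R1  (common-e at J1 fixed by 0)

#0 |J1
#1 |I1
#2 |Sf1
#3 |R1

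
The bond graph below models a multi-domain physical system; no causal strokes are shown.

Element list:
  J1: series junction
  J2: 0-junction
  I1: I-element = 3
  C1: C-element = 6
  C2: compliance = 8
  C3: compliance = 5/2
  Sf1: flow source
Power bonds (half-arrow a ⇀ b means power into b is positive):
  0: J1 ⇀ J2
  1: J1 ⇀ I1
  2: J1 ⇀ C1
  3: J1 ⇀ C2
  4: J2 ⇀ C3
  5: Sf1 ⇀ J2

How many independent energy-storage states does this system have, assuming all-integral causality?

4  (C1, C2, C3, I1 all integral)

β5 stroke→Sf1  (source Sf1 imposes f)
β1 stroke→I1  (I1: I, integral causality)
β0 stroke→J1  (1-jn J1 has f-setter on 1)
β2 stroke→J1  (J1 flow already set via bond 1)
β3 stroke→J1  (J1 flow already set via bond 1)
β4 stroke→J2  (closing 0-jn rule on J2)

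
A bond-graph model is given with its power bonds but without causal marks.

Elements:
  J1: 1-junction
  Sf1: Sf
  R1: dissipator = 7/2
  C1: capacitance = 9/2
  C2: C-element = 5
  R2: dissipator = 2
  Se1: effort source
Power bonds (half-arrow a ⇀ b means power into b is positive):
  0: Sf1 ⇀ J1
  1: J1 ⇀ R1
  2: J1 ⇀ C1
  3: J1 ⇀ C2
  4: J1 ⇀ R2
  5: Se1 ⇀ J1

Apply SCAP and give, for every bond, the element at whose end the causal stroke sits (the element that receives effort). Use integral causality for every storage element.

#0 →Sf1  (Sf1: flow source, stroke at near end)
#5 →J1  (Se1 fixes effort; stroke away)
#1 →J1  (common-f at J1 fixed by 0)
#2 →J1  (common-f at J1 fixed by 0)
#3 →J1  (J1 flow already set via bond 0)
#4 →J1  (1-jn J1 has f-setter on 0)

β0 →Sf1
β1 →J1
β2 →J1
β3 →J1
β4 →J1
β5 →J1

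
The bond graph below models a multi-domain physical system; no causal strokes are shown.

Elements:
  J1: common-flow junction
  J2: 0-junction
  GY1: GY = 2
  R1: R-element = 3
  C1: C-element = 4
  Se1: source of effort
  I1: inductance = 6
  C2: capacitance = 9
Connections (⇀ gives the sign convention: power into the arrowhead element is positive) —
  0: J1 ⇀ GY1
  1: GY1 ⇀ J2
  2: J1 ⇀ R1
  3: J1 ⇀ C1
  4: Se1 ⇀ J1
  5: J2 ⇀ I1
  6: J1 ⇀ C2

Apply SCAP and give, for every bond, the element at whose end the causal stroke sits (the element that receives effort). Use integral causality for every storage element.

b0 stroke→J1
b1 stroke→J2
b2 stroke→R1
b3 stroke→J1
b4 stroke→J1
b5 stroke→I1
b6 stroke→J1

β4 stroke at J1  (Se1 fixes effort; stroke away)
β3 stroke at J1  (C1 outputs effort q/C1)
β5 stroke at I1  (I1 integral (f out))
β1 stroke at J2  (J2: last free bond brings effort in)
β0 stroke at J1  (GY GY1: same side as bond 1)
β6 stroke at J1  (prefer integral on C2)
β2 stroke at R1  (only one flow-in slot at J1)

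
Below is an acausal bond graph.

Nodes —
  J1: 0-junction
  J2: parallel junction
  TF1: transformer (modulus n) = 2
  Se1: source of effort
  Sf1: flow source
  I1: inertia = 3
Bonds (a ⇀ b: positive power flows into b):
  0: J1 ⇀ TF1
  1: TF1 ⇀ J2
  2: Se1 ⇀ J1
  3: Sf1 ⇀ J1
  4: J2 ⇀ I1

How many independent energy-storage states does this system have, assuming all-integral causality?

1  (I1 all integral)

#2 →J1  (Se1: effort source, stroke at far end)
#3 →Sf1  (Sf1: flow source, stroke at near end)
#0 →TF1  (0-jn J1 has e-setter on 2)
#1 →J2  (TF1 one-in-one-out from 0)
#4 →I1  (J2: bond 1 brought effort, rest push out)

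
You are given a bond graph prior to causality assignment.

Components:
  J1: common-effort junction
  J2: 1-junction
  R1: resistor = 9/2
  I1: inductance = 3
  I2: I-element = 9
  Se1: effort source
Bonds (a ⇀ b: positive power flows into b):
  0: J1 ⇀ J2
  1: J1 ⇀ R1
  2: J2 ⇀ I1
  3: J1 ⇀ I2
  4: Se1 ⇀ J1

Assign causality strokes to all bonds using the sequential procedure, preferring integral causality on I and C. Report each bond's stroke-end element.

#4 →J1  (Se1: effort source, stroke at far end)
#0 →J2  (J1: bond 4 brought effort, rest push out)
#1 →R1  (J1: bond 4 brought effort, rest push out)
#3 →I2  (J1: bond 4 brought effort, rest push out)
#2 →I1  (only one flow-in slot at J2)

#0 →J2
#1 →R1
#2 →I1
#3 →I2
#4 →J1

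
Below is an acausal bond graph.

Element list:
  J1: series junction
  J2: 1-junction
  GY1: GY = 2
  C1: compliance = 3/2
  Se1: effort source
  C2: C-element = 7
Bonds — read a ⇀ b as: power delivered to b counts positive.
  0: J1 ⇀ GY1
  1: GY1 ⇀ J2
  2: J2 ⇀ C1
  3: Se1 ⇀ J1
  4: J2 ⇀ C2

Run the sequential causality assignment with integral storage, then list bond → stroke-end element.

b0 stroke at GY1
b1 stroke at GY1
b2 stroke at J2
b3 stroke at J1
b4 stroke at J2

b3 stroke→J1  (source Se1 imposes e)
b0 stroke→GY1  (J1: last free bond brings flow in)
b1 stroke→GY1  (GY GY1: same side as bond 0)
b2 stroke→J2  (J2 flow already set via bond 1)
b4 stroke→J2  (J2: bond 1 brought flow, rest push out)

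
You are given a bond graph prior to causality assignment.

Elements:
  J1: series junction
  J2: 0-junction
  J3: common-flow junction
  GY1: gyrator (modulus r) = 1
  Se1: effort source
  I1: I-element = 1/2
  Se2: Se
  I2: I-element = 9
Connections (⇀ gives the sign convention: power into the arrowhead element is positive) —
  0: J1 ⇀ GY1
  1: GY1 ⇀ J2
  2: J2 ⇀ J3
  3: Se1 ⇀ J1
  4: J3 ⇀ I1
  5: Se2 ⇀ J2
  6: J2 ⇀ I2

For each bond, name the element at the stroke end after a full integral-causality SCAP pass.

b0 |GY1
b1 |GY1
b2 |J3
b3 |J1
b4 |I1
b5 |J2
b6 |I2

β3 stroke→J1  (Se1 (Se) sets effort on bond)
β5 stroke→J2  (Se2 (Se) sets effort on bond)
β0 stroke→GY1  (J1: last free bond brings flow in)
β1 stroke→GY1  (0-jn J2 has e-setter on 5)
β2 stroke→J3  (common-e at J2 fixed by 5)
β6 stroke→I2  (J2 effort already set via bond 5)
β4 stroke→I1  (only one flow-in slot at J3)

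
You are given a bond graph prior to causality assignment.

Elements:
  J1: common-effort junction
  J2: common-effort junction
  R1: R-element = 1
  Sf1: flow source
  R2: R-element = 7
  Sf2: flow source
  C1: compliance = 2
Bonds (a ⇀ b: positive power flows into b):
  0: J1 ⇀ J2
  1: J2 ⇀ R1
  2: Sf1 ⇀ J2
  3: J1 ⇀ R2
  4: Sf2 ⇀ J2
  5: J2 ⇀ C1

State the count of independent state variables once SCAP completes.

1  (C1 all integral)

β2 →Sf1  (source Sf1 imposes f)
β4 →Sf2  (Sf2: flow source, stroke at near end)
β5 →J2  (C1 outputs effort q/C1)
β0 →J1  (0-jn J2 has e-setter on 5)
β1 →R1  (common-e at J2 fixed by 5)
β3 →R2  (common-e at J1 fixed by 0)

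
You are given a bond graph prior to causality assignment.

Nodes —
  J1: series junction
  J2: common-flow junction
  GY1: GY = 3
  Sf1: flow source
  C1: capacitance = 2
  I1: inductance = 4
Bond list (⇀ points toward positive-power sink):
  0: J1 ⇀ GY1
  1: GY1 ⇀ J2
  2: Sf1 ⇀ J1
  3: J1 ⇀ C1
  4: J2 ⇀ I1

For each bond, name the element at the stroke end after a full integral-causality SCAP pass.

β0 stroke→J1
β1 stroke→J2
β2 stroke→Sf1
β3 stroke→J1
β4 stroke→I1

b2 stroke→Sf1  (Sf1: flow source, stroke at near end)
b0 stroke→J1  (J1: bond 2 brought flow, rest push out)
b3 stroke→J1  (1-jn J1 has f-setter on 2)
b1 stroke→J2  (GY1: gyrator matches bond 0)
b4 stroke→I1  (closing 1-jn rule on J2)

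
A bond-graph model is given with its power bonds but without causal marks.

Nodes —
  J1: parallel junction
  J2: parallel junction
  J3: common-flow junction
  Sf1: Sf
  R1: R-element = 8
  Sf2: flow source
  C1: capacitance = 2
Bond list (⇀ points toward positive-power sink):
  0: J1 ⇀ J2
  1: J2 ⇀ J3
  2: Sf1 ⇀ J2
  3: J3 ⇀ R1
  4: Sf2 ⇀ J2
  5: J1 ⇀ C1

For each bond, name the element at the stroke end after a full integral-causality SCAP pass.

β2 stroke→Sf1  (Sf1 fixes flow; stroke at Sf1)
β4 stroke→Sf2  (source Sf2 imposes f)
β5 stroke→J1  (C1 integral (e out))
β0 stroke→J2  (common-e at J1 fixed by 5)
β1 stroke→J3  (J2 effort already set via bond 0)
β3 stroke→R1  (J3 needs exactly one f-in)

bond 0 stroke→J2
bond 1 stroke→J3
bond 2 stroke→Sf1
bond 3 stroke→R1
bond 4 stroke→Sf2
bond 5 stroke→J1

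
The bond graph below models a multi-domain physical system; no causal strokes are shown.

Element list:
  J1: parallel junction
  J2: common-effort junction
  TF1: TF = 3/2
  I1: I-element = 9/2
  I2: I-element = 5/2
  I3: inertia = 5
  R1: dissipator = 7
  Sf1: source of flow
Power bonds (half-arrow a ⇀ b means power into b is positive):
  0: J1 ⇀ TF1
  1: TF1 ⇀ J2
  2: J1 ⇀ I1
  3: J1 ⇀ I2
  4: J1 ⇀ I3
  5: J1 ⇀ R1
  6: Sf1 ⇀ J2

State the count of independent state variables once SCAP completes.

β6 stroke→Sf1  (Sf1 (Sf) sets flow on bond)
β1 stroke→J2  (J2 needs exactly one e-in)
β0 stroke→TF1  (TF1 one-in-one-out from 1)
β2 stroke→I1  (I1 outputs flow p/I1)
β3 stroke→I2  (prefer integral on I2)
β4 stroke→I3  (prefer integral on I3)
β5 stroke→J1  (J1: last free bond brings effort in)

3  (I1, I2, I3 all integral)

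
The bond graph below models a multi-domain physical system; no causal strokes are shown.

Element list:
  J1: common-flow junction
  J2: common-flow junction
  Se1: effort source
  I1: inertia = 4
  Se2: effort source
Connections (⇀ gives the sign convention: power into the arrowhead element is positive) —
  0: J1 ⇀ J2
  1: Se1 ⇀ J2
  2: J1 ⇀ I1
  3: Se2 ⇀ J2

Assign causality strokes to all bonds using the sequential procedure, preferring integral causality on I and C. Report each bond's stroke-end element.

β1 |J2  (Se1 fixes effort; stroke away)
β3 |J2  (source Se2 imposes e)
β0 |J1  (only one flow-in slot at J2)
β2 |I1  (J1: last free bond brings flow in)

β0 stroke at J1
β1 stroke at J2
β2 stroke at I1
β3 stroke at J2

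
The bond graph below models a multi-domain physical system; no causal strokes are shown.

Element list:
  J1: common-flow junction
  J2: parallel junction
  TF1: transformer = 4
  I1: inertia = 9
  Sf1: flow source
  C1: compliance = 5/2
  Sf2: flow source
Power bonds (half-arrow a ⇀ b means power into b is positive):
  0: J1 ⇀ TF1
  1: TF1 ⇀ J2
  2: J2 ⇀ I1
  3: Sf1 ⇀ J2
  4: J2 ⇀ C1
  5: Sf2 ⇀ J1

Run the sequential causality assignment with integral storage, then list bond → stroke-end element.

bond 0 stroke→J1
bond 1 stroke→TF1
bond 2 stroke→I1
bond 3 stroke→Sf1
bond 4 stroke→J2
bond 5 stroke→Sf2

b3 stroke at Sf1  (Sf1 fixes flow; stroke at Sf1)
b5 stroke at Sf2  (Sf2: flow source, stroke at near end)
b0 stroke at J1  (common-f at J1 fixed by 5)
b1 stroke at TF1  (TF1: transformer flips bond 0)
b2 stroke at I1  (prefer integral on I1)
b4 stroke at J2  (closing 0-jn rule on J2)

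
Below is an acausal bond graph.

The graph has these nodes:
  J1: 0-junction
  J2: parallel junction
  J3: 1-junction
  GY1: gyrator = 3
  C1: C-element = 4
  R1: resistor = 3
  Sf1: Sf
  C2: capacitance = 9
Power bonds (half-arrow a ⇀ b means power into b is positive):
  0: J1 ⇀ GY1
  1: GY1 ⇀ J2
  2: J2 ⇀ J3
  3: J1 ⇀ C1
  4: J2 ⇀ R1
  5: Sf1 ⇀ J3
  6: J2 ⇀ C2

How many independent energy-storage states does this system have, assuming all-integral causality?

2  (C1, C2 all integral)

b5 |Sf1  (source Sf1 imposes f)
b2 |J3  (1-jn J3 has f-setter on 5)
b3 |J1  (C1 integral (e out))
b0 |GY1  (J1 effort already set via bond 3)
b1 |GY1  (GY GY1: same side as bond 0)
b6 |J2  (prefer integral on C2)
b4 |R1  (common-e at J2 fixed by 6)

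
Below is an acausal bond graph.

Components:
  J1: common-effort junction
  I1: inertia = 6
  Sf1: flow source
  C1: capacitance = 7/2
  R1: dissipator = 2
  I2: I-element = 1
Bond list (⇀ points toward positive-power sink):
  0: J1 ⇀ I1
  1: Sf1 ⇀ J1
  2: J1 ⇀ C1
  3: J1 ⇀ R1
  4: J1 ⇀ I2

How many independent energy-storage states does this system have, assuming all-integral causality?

3  (C1, I1, I2 all integral)

#1 →Sf1  (Sf1 fixes flow; stroke at Sf1)
#0 →I1  (prefer integral on I1)
#2 →J1  (prefer integral on C1)
#3 →R1  (common-e at J1 fixed by 2)
#4 →I2  (J1: bond 2 brought effort, rest push out)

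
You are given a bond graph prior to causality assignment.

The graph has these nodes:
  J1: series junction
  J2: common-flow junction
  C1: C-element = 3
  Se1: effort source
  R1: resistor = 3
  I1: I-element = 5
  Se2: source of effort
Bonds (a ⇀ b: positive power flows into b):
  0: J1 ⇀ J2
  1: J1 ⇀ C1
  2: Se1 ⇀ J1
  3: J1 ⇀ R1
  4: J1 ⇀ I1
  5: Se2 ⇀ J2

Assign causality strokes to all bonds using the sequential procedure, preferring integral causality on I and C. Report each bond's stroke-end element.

b0 stroke→J1
b1 stroke→J1
b2 stroke→J1
b3 stroke→J1
b4 stroke→I1
b5 stroke→J2

β2 →J1  (Se1: effort source, stroke at far end)
β5 →J2  (Se2: effort source, stroke at far end)
β0 →J1  (only one flow-in slot at J2)
β1 →J1  (C1: C, integral causality)
β4 →I1  (I1 outputs flow p/I1)
β3 →J1  (1-jn J1 has f-setter on 4)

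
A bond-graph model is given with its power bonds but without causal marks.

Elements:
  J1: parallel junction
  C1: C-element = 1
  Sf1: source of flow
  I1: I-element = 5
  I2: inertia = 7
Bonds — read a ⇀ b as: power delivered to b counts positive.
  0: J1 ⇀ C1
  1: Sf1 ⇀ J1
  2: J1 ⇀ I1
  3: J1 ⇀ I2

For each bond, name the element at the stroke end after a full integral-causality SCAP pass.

#0 stroke at J1
#1 stroke at Sf1
#2 stroke at I1
#3 stroke at I2

bond 1 stroke→Sf1  (Sf1 (Sf) sets flow on bond)
bond 0 stroke→J1  (C1 integral (e out))
bond 2 stroke→I1  (0-jn J1 has e-setter on 0)
bond 3 stroke→I2  (J1: bond 0 brought effort, rest push out)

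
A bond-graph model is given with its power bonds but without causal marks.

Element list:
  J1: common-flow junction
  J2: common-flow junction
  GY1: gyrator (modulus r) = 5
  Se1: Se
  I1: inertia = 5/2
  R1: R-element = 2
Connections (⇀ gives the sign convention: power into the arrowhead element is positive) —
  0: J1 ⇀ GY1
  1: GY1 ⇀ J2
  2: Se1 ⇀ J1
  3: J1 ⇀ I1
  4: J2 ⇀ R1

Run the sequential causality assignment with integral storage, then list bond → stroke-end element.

β2 |J1  (Se1 (Se) sets effort on bond)
β3 |I1  (prefer integral on I1)
β0 |J1  (1-jn J1 has f-setter on 3)
β1 |J2  (GY1: gyrator matches bond 0)
β4 |R1  (only one flow-in slot at J2)

bond 0 |J1
bond 1 |J2
bond 2 |J1
bond 3 |I1
bond 4 |R1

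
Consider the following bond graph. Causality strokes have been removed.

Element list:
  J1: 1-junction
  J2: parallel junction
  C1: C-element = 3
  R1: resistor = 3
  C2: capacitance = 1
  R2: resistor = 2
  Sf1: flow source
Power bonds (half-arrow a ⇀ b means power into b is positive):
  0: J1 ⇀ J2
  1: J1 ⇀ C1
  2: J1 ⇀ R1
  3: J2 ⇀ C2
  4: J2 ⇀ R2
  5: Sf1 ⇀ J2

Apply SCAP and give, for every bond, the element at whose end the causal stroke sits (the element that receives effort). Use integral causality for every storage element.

#5 →Sf1  (source Sf1 imposes f)
#1 →J1  (C1: C, integral causality)
#3 →J2  (C2: C, integral causality)
#0 →J1  (common-e at J2 fixed by 3)
#4 →R2  (0-jn J2 has e-setter on 3)
#2 →R1  (only one flow-in slot at J1)

bond 0 →J1
bond 1 →J1
bond 2 →R1
bond 3 →J2
bond 4 →R2
bond 5 →Sf1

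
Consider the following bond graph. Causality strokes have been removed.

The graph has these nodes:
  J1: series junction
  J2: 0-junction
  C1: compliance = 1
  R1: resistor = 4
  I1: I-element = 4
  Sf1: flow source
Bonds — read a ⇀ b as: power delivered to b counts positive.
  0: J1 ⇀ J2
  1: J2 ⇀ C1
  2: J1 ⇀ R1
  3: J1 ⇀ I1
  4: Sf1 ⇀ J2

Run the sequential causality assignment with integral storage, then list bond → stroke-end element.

#4 →Sf1  (Sf1 (Sf) sets flow on bond)
#1 →J2  (C1: C, integral causality)
#0 →J1  (common-e at J2 fixed by 1)
#3 →I1  (I1 integral (f out))
#2 →J1  (J1: bond 3 brought flow, rest push out)

#0 |J1
#1 |J2
#2 |J1
#3 |I1
#4 |Sf1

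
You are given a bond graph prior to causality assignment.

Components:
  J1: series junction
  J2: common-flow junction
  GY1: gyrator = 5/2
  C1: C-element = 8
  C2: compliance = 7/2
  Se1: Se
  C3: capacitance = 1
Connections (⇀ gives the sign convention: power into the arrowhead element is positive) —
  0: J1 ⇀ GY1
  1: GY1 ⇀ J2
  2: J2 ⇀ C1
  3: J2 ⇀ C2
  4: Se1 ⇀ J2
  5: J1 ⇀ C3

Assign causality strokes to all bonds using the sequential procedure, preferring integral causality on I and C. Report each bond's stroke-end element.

#4 stroke→J2  (Se1 (Se) sets effort on bond)
#2 stroke→J2  (C1 integral (e out))
#3 stroke→J2  (C2: C, integral causality)
#1 stroke→GY1  (closing 1-jn rule on J2)
#0 stroke→GY1  (GY GY1: same side as bond 1)
#5 stroke→J1  (common-f at J1 fixed by 0)

bond 0 →GY1
bond 1 →GY1
bond 2 →J2
bond 3 →J2
bond 4 →J2
bond 5 →J1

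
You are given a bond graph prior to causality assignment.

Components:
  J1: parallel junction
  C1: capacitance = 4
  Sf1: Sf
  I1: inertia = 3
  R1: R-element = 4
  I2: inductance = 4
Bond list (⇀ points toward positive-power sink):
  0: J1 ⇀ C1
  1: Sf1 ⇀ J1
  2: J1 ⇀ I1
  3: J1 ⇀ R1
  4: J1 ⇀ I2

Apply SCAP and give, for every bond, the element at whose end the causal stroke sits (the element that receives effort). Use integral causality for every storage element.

b1 |Sf1  (Sf1 (Sf) sets flow on bond)
b0 |J1  (C1 outputs effort q/C1)
b2 |I1  (J1 effort already set via bond 0)
b3 |R1  (J1: bond 0 brought effort, rest push out)
b4 |I2  (common-e at J1 fixed by 0)

b0 |J1
b1 |Sf1
b2 |I1
b3 |R1
b4 |I2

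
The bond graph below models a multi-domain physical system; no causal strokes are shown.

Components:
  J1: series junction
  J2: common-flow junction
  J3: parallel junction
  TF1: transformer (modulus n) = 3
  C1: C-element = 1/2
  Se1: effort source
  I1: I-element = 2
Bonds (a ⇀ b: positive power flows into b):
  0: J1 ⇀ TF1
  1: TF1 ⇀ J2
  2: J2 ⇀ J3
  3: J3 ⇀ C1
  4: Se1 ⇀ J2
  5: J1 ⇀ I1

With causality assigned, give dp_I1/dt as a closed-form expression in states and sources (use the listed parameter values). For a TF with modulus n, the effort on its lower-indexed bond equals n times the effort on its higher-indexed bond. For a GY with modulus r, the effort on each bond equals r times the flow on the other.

b4 |J2  (Se1: effort source, stroke at far end)
b3 |J3  (prefer integral on C1)
b2 |J2  (common-e at J3 fixed by 3)
b1 |TF1  (J2: last free bond brings flow in)
b0 |J1  (through TF1, causality passes straight; one stroke at TF1)
b5 |I1  (closing 1-jn rule on J1)

dp_I1/dt = 3*E_Se1 - 6*q_C1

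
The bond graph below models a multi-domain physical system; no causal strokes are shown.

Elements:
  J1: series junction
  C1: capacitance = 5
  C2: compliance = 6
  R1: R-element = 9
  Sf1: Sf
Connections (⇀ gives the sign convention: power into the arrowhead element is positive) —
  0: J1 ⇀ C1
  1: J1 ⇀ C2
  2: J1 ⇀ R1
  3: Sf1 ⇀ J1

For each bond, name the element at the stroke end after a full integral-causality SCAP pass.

bond 0 stroke→J1
bond 1 stroke→J1
bond 2 stroke→J1
bond 3 stroke→Sf1

b3 stroke→Sf1  (Sf1 (Sf) sets flow on bond)
b0 stroke→J1  (common-f at J1 fixed by 3)
b1 stroke→J1  (1-jn J1 has f-setter on 3)
b2 stroke→J1  (common-f at J1 fixed by 3)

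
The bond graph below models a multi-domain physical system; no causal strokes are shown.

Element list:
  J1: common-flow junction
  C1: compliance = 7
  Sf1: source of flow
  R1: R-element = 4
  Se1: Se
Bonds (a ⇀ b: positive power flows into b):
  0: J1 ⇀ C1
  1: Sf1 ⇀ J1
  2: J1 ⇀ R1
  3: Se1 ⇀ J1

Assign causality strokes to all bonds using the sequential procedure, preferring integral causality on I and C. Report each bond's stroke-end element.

b1 stroke→Sf1  (Sf1: flow source, stroke at near end)
b3 stroke→J1  (Se1: effort source, stroke at far end)
b0 stroke→J1  (common-f at J1 fixed by 1)
b2 stroke→J1  (J1: bond 1 brought flow, rest push out)

b0 →J1
b1 →Sf1
b2 →J1
b3 →J1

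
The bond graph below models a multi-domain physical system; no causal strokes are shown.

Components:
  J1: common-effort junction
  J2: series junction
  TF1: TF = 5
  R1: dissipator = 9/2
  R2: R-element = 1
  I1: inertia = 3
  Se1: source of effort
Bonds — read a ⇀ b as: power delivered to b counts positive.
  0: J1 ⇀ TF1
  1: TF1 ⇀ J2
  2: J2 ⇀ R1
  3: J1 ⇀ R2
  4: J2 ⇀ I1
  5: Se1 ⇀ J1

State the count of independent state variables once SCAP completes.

bond 5 →J1  (Se1 (Se) sets effort on bond)
bond 0 →TF1  (common-e at J1 fixed by 5)
bond 3 →R2  (J1 effort already set via bond 5)
bond 1 →J2  (TF1 one-in-one-out from 0)
bond 4 →I1  (I1 integral (f out))
bond 2 →J2  (common-f at J2 fixed by 4)

1  (I1 all integral)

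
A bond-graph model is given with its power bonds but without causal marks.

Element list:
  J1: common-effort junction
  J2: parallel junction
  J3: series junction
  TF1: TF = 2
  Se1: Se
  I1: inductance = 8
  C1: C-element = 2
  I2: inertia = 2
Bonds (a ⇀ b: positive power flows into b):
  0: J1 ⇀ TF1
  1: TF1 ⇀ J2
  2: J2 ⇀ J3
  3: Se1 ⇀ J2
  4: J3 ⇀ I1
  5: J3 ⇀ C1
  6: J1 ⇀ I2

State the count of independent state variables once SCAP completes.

3  (C1, I1, I2 all integral)

#3 stroke→J2  (Se1 fixes effort; stroke away)
#1 stroke→TF1  (J2: bond 3 brought effort, rest push out)
#2 stroke→J3  (common-e at J2 fixed by 3)
#0 stroke→J1  (TF1: transformer flips bond 1)
#6 stroke→I2  (common-e at J1 fixed by 0)
#4 stroke→I1  (prefer integral on I1)
#5 stroke→J3  (J3 flow already set via bond 4)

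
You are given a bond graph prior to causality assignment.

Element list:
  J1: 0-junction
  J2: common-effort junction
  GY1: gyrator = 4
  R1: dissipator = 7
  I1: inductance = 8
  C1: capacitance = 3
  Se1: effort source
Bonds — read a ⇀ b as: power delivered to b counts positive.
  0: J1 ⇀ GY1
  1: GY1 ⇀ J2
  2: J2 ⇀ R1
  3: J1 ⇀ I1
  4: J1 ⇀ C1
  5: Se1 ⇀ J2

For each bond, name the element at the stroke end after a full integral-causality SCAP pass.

β5 stroke→J2  (source Se1 imposes e)
β1 stroke→GY1  (J2: bond 5 brought effort, rest push out)
β2 stroke→R1  (0-jn J2 has e-setter on 5)
β0 stroke→GY1  (GY1: gyrator matches bond 1)
β3 stroke→I1  (prefer integral on I1)
β4 stroke→J1  (J1 needs exactly one e-in)

β0 →GY1
β1 →GY1
β2 →R1
β3 →I1
β4 →J1
β5 →J2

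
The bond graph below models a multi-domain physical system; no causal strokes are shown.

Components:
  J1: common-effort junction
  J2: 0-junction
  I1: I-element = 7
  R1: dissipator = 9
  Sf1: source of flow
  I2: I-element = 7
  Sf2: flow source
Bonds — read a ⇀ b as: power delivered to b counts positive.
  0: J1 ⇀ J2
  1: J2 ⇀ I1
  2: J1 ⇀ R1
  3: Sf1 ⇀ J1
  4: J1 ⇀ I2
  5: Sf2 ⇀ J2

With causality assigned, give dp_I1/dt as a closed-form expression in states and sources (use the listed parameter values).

bond 3 stroke at Sf1  (Sf1 fixes flow; stroke at Sf1)
bond 5 stroke at Sf2  (Sf2 (Sf) sets flow on bond)
bond 1 stroke at I1  (I1 outputs flow p/I1)
bond 0 stroke at J2  (J2: last free bond brings effort in)
bond 4 stroke at I2  (prefer integral on I2)
bond 2 stroke at J1  (J1 needs exactly one e-in)

dp_I1/dt = 9*F_Sf1 + 9*F_Sf2 - 9*p_I1/7 - 9*p_I2/7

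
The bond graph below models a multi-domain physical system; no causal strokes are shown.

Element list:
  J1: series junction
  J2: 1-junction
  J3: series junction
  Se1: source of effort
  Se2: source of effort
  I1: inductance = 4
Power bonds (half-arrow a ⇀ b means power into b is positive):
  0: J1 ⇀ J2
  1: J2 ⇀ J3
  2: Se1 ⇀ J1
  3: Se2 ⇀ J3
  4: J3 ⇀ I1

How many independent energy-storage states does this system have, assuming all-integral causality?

b2 stroke at J1  (source Se1 imposes e)
b3 stroke at J3  (Se2 (Se) sets effort on bond)
b0 stroke at J2  (J1 needs exactly one f-in)
b1 stroke at J3  (J2: last free bond brings flow in)
b4 stroke at I1  (only one flow-in slot at J3)

1  (I1 all integral)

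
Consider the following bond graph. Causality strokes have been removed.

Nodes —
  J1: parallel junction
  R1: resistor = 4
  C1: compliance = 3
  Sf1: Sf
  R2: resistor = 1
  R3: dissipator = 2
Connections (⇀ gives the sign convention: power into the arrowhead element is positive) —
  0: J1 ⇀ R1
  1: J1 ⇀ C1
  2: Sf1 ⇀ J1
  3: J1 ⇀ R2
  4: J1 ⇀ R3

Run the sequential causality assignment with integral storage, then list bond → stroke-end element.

bond 2 stroke→Sf1  (Sf1 fixes flow; stroke at Sf1)
bond 1 stroke→J1  (prefer integral on C1)
bond 0 stroke→R1  (J1 effort already set via bond 1)
bond 3 stroke→R2  (common-e at J1 fixed by 1)
bond 4 stroke→R3  (J1 effort already set via bond 1)

bond 0 →R1
bond 1 →J1
bond 2 →Sf1
bond 3 →R2
bond 4 →R3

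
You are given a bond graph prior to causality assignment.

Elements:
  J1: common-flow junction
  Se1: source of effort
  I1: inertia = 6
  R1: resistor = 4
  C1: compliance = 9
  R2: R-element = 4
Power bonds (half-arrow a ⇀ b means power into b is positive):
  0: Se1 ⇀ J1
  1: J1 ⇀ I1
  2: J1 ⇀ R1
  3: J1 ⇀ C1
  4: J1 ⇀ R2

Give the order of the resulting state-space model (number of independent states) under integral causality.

bond 0 stroke at J1  (Se1 (Se) sets effort on bond)
bond 1 stroke at I1  (prefer integral on I1)
bond 2 stroke at J1  (J1: bond 1 brought flow, rest push out)
bond 3 stroke at J1  (J1 flow already set via bond 1)
bond 4 stroke at J1  (common-f at J1 fixed by 1)

2  (C1, I1 all integral)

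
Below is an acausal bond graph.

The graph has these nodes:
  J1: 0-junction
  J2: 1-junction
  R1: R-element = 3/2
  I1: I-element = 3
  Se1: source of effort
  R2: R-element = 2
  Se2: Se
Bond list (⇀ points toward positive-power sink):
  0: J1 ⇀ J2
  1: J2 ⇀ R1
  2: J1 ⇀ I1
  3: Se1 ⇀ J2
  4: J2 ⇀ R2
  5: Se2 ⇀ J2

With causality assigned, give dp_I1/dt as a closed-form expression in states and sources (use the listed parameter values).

dp_I1/dt = -E_Se1 - E_Se2 - 7*p_I1/6

β3 stroke at J2  (Se1: effort source, stroke at far end)
β5 stroke at J2  (Se2 fixes effort; stroke away)
β2 stroke at I1  (I1 outputs flow p/I1)
β0 stroke at J1  (closing 0-jn rule on J1)
β1 stroke at J2  (1-jn J2 has f-setter on 0)
β4 stroke at J2  (common-f at J2 fixed by 0)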